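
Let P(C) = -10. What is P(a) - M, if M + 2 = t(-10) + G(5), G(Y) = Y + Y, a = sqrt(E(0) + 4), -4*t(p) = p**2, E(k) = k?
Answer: 7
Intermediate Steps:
t(p) = -p**2/4
a = 2 (a = sqrt(0 + 4) = sqrt(4) = 2)
G(Y) = 2*Y
M = -17 (M = -2 + (-1/4*(-10)**2 + 2*5) = -2 + (-1/4*100 + 10) = -2 + (-25 + 10) = -2 - 15 = -17)
P(a) - M = -10 - 1*(-17) = -10 + 17 = 7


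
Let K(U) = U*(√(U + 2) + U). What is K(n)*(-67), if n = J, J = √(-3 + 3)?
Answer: 0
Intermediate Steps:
J = 0 (J = √0 = 0)
n = 0
K(U) = U*(U + √(2 + U)) (K(U) = U*(√(2 + U) + U) = U*(U + √(2 + U)))
K(n)*(-67) = (0*(0 + √(2 + 0)))*(-67) = (0*(0 + √2))*(-67) = (0*√2)*(-67) = 0*(-67) = 0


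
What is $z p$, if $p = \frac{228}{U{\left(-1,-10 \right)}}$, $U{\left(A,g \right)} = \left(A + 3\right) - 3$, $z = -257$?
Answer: $58596$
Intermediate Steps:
$U{\left(A,g \right)} = A$ ($U{\left(A,g \right)} = \left(3 + A\right) - 3 = A$)
$p = -228$ ($p = \frac{228}{-1} = 228 \left(-1\right) = -228$)
$z p = \left(-257\right) \left(-228\right) = 58596$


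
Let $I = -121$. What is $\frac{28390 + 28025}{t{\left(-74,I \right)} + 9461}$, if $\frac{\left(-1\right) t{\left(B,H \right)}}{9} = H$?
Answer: $\frac{11283}{2110} \approx 5.3474$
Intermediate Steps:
$t{\left(B,H \right)} = - 9 H$
$\frac{28390 + 28025}{t{\left(-74,I \right)} + 9461} = \frac{28390 + 28025}{\left(-9\right) \left(-121\right) + 9461} = \frac{56415}{1089 + 9461} = \frac{56415}{10550} = 56415 \cdot \frac{1}{10550} = \frac{11283}{2110}$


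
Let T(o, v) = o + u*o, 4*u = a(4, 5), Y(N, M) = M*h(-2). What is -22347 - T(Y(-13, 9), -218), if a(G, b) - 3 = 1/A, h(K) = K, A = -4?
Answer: -178533/8 ≈ -22317.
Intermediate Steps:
Y(N, M) = -2*M (Y(N, M) = M*(-2) = -2*M)
a(G, b) = 11/4 (a(G, b) = 3 + 1/(-4) = 3 - ¼ = 11/4)
u = 11/16 (u = (¼)*(11/4) = 11/16 ≈ 0.68750)
T(o, v) = 27*o/16 (T(o, v) = o + 11*o/16 = 27*o/16)
-22347 - T(Y(-13, 9), -218) = -22347 - 27*(-2*9)/16 = -22347 - 27*(-18)/16 = -22347 - 1*(-243/8) = -22347 + 243/8 = -178533/8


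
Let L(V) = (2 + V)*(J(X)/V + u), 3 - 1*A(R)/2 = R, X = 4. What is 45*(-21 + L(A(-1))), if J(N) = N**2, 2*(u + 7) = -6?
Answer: -4545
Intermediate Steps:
u = -10 (u = -7 + (1/2)*(-6) = -7 - 3 = -10)
A(R) = 6 - 2*R
L(V) = (-10 + 16/V)*(2 + V) (L(V) = (2 + V)*(4**2/V - 10) = (2 + V)*(16/V - 10) = (2 + V)*(-10 + 16/V) = (-10 + 16/V)*(2 + V))
45*(-21 + L(A(-1))) = 45*(-21 + (-4 - 10*(6 - 2*(-1)) + 32/(6 - 2*(-1)))) = 45*(-21 + (-4 - 10*(6 + 2) + 32/(6 + 2))) = 45*(-21 + (-4 - 10*8 + 32/8)) = 45*(-21 + (-4 - 80 + 32*(1/8))) = 45*(-21 + (-4 - 80 + 4)) = 45*(-21 - 80) = 45*(-101) = -4545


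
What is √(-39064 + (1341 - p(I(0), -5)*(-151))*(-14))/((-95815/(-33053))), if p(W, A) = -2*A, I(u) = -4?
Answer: 33053*I*√78978/95815 ≈ 96.946*I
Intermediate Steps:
√(-39064 + (1341 - p(I(0), -5)*(-151))*(-14))/((-95815/(-33053))) = √(-39064 + (1341 - (-2*(-5))*(-151))*(-14))/((-95815/(-33053))) = √(-39064 + (1341 - 10*(-151))*(-14))/((-95815*(-1/33053))) = √(-39064 + (1341 - 1*(-1510))*(-14))/(95815/33053) = √(-39064 + (1341 + 1510)*(-14))*(33053/95815) = √(-39064 + 2851*(-14))*(33053/95815) = √(-39064 - 39914)*(33053/95815) = √(-78978)*(33053/95815) = (I*√78978)*(33053/95815) = 33053*I*√78978/95815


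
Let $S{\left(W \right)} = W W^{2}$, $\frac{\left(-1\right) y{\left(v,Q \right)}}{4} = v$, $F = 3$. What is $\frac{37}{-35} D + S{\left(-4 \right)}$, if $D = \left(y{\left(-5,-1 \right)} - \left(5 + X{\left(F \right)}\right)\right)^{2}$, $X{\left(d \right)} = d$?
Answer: $- \frac{7568}{35} \approx -216.23$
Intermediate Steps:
$y{\left(v,Q \right)} = - 4 v$
$S{\left(W \right)} = W^{3}$
$D = 144$ ($D = \left(\left(-4\right) \left(-5\right) - 8\right)^{2} = \left(20 - 8\right)^{2} = 12^{2} = 144$)
$\frac{37}{-35} D + S{\left(-4 \right)} = \frac{37}{-35} \cdot 144 + \left(-4\right)^{3} = 37 \left(- \frac{1}{35}\right) 144 - 64 = \left(- \frac{37}{35}\right) 144 - 64 = - \frac{5328}{35} - 64 = - \frac{7568}{35}$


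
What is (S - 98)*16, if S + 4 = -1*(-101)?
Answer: -16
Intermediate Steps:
S = 97 (S = -4 - 1*(-101) = -4 + 101 = 97)
(S - 98)*16 = (97 - 98)*16 = -1*16 = -16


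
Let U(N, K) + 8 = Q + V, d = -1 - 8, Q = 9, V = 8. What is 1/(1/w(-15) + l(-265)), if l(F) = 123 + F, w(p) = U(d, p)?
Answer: -9/1277 ≈ -0.0070478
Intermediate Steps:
d = -9
U(N, K) = 9 (U(N, K) = -8 + (9 + 8) = -8 + 17 = 9)
w(p) = 9
1/(1/w(-15) + l(-265)) = 1/(1/9 + (123 - 265)) = 1/(⅑ - 142) = 1/(-1277/9) = -9/1277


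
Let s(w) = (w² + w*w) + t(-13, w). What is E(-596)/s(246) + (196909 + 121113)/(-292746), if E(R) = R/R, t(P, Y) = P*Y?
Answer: -6245585267/5749238694 ≈ -1.0863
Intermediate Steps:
s(w) = -13*w + 2*w² (s(w) = (w² + w*w) - 13*w = (w² + w²) - 13*w = 2*w² - 13*w = -13*w + 2*w²)
E(R) = 1
E(-596)/s(246) + (196909 + 121113)/(-292746) = 1/(246*(-13 + 2*246)) + (196909 + 121113)/(-292746) = 1/(246*(-13 + 492)) + 318022*(-1/292746) = 1/(246*479) - 159011/146373 = 1/117834 - 159011/146373 = -6245585267/5749238694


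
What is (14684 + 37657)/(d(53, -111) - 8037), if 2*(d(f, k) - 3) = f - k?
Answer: -52341/7952 ≈ -6.5821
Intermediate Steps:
d(f, k) = 3 + f/2 - k/2 (d(f, k) = 3 + (f - k)/2 = 3 + (f/2 - k/2) = 3 + f/2 - k/2)
(14684 + 37657)/(d(53, -111) - 8037) = (14684 + 37657)/((3 + (½)*53 - ½*(-111)) - 8037) = 52341/((3 + 53/2 + 111/2) - 8037) = 52341/(85 - 8037) = 52341/(-7952) = 52341*(-1/7952) = -52341/7952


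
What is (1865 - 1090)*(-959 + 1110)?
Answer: 117025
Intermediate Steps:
(1865 - 1090)*(-959 + 1110) = 775*151 = 117025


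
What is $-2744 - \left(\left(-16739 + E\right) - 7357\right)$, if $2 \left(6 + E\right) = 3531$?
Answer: $\frac{39185}{2} \approx 19593.0$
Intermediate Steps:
$E = \frac{3519}{2}$ ($E = -6 + \frac{1}{2} \cdot 3531 = -6 + \frac{3531}{2} = \frac{3519}{2} \approx 1759.5$)
$-2744 - \left(\left(-16739 + E\right) - 7357\right) = -2744 - \left(\left(-16739 + \frac{3519}{2}\right) - 7357\right) = -2744 - \left(- \frac{29959}{2} - 7357\right) = -2744 - - \frac{44673}{2} = -2744 + \frac{44673}{2} = \frac{39185}{2}$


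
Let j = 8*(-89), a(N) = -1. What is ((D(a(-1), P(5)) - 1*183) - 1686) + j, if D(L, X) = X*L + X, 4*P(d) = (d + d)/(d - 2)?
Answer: -2581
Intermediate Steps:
P(d) = d/(2*(-2 + d)) (P(d) = ((d + d)/(d - 2))/4 = ((2*d)/(-2 + d))/4 = (2*d/(-2 + d))/4 = d/(2*(-2 + d)))
D(L, X) = X + L*X (D(L, X) = L*X + X = X + L*X)
j = -712
((D(a(-1), P(5)) - 1*183) - 1686) + j = ((((½)*5/(-2 + 5))*(1 - 1) - 1*183) - 1686) - 712 = ((((½)*5/3)*0 - 183) - 1686) - 712 = ((((½)*5*(⅓))*0 - 183) - 1686) - 712 = (((⅚)*0 - 183) - 1686) - 712 = ((0 - 183) - 1686) - 712 = (-183 - 1686) - 712 = -1869 - 712 = -2581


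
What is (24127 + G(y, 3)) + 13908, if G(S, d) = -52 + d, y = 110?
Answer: 37986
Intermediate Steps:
(24127 + G(y, 3)) + 13908 = (24127 + (-52 + 3)) + 13908 = (24127 - 49) + 13908 = 24078 + 13908 = 37986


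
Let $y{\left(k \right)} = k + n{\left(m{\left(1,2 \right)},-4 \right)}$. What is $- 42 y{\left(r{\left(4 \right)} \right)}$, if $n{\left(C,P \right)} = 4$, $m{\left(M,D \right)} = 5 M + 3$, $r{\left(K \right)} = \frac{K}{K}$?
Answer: $-210$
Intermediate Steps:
$r{\left(K \right)} = 1$
$m{\left(M,D \right)} = 3 + 5 M$
$y{\left(k \right)} = 4 + k$ ($y{\left(k \right)} = k + 4 = 4 + k$)
$- 42 y{\left(r{\left(4 \right)} \right)} = - 42 \left(4 + 1\right) = \left(-42\right) 5 = -210$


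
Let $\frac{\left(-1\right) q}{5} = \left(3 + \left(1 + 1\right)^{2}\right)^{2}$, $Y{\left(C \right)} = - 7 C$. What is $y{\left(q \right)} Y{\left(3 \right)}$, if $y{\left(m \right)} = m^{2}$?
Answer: $-1260525$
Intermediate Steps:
$q = -245$ ($q = - 5 \left(3 + \left(1 + 1\right)^{2}\right)^{2} = - 5 \left(3 + 2^{2}\right)^{2} = - 5 \left(3 + 4\right)^{2} = - 5 \cdot 7^{2} = \left(-5\right) 49 = -245$)
$y{\left(q \right)} Y{\left(3 \right)} = \left(-245\right)^{2} \left(\left(-7\right) 3\right) = 60025 \left(-21\right) = -1260525$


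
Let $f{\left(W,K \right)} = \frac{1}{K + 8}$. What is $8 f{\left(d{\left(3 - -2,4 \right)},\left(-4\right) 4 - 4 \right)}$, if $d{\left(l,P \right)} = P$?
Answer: $- \frac{2}{3} \approx -0.66667$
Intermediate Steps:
$f{\left(W,K \right)} = \frac{1}{8 + K}$
$8 f{\left(d{\left(3 - -2,4 \right)},\left(-4\right) 4 - 4 \right)} = \frac{8}{8 - 20} = \frac{8}{-12} = 8 \left(- \frac{1}{12}\right) = - \frac{2}{3}$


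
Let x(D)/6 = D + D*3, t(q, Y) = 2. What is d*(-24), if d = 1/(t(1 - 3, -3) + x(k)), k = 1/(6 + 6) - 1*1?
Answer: 6/5 ≈ 1.2000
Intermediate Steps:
k = -11/12 (k = 1/12 - 1 = -11/12 ≈ -0.91667)
x(D) = 24*D (x(D) = 6*(D + D*3) = 6*(D + 3*D) = 6*(4*D) = 24*D)
d = -1/20 (d = 1/(2 + 24*(-11/12)) = 1/(2 - 22) = 1/(-20) = -1/20 ≈ -0.050000)
d*(-24) = -1/20*(-24) = 6/5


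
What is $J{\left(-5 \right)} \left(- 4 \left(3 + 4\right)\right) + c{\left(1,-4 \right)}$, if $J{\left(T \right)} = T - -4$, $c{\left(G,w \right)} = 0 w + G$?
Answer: $29$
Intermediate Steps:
$c{\left(G,w \right)} = G$ ($c{\left(G,w \right)} = 0 + G = G$)
$J{\left(T \right)} = 4 + T$ ($J{\left(T \right)} = T + 4 = 4 + T$)
$J{\left(-5 \right)} \left(- 4 \left(3 + 4\right)\right) + c{\left(1,-4 \right)} = \left(4 - 5\right) \left(- 4 \left(3 + 4\right)\right) + 1 = - \left(-4\right) 7 + 1 = \left(-1\right) \left(-28\right) + 1 = 28 + 1 = 29$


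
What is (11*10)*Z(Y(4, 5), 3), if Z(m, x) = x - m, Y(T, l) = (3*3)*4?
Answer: -3630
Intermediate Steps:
Y(T, l) = 36 (Y(T, l) = 9*4 = 36)
(11*10)*Z(Y(4, 5), 3) = (11*10)*(3 - 1*36) = 110*(3 - 36) = 110*(-33) = -3630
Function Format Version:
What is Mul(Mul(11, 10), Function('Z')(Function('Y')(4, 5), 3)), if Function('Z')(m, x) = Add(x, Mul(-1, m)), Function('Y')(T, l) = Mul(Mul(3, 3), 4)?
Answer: -3630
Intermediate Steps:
Function('Y')(T, l) = 36 (Function('Y')(T, l) = Mul(9, 4) = 36)
Mul(Mul(11, 10), Function('Z')(Function('Y')(4, 5), 3)) = Mul(Mul(11, 10), Add(3, Mul(-1, 36))) = Mul(110, Add(3, -36)) = Mul(110, -33) = -3630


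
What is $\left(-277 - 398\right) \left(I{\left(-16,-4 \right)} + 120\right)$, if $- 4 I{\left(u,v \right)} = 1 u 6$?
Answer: $-97200$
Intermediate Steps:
$I{\left(u,v \right)} = - \frac{3 u}{2}$ ($I{\left(u,v \right)} = - \frac{1 u 6}{4} = - \frac{u 6}{4} = - \frac{6 u}{4} = - \frac{3 u}{2}$)
$\left(-277 - 398\right) \left(I{\left(-16,-4 \right)} + 120\right) = \left(-277 - 398\right) \left(\left(- \frac{3}{2}\right) \left(-16\right) + 120\right) = - 675 \left(24 + 120\right) = \left(-675\right) 144 = -97200$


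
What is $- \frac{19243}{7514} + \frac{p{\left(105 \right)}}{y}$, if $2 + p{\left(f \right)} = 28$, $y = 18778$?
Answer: $- \frac{180574845}{70548946} \approx -2.5596$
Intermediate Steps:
$p{\left(f \right)} = 26$ ($p{\left(f \right)} = -2 + 28 = 26$)
$- \frac{19243}{7514} + \frac{p{\left(105 \right)}}{y} = - \frac{19243}{7514} + \frac{26}{18778} = \left(-19243\right) \frac{1}{7514} + 26 \cdot \frac{1}{18778} = - \frac{19243}{7514} + \frac{13}{9389} = - \frac{180574845}{70548946}$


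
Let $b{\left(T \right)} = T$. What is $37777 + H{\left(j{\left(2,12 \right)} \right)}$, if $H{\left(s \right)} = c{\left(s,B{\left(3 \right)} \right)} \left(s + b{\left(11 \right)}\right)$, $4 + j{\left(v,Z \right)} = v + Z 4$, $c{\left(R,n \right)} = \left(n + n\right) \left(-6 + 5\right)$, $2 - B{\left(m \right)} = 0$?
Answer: $37549$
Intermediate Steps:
$B{\left(m \right)} = 2$ ($B{\left(m \right)} = 2 - 0 = 2 + 0 = 2$)
$c{\left(R,n \right)} = - 2 n$ ($c{\left(R,n \right)} = 2 n \left(-1\right) = - 2 n$)
$j{\left(v,Z \right)} = -4 + v + 4 Z$ ($j{\left(v,Z \right)} = -4 + \left(v + Z 4\right) = -4 + \left(v + 4 Z\right) = -4 + v + 4 Z$)
$H{\left(s \right)} = -44 - 4 s$ ($H{\left(s \right)} = \left(-2\right) 2 \left(s + 11\right) = - 4 \left(11 + s\right) = -44 - 4 s$)
$37777 + H{\left(j{\left(2,12 \right)} \right)} = 37777 - \left(44 + 4 \left(-4 + 2 + 4 \cdot 12\right)\right) = 37777 - \left(44 + 4 \left(-4 + 2 + 48\right)\right) = 37777 - 228 = 37549$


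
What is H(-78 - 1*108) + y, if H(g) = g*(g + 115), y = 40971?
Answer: 54177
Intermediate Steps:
H(g) = g*(115 + g)
H(-78 - 1*108) + y = (-78 - 1*108)*(115 + (-78 - 1*108)) + 40971 = (-78 - 108)*(115 + (-78 - 108)) + 40971 = -186*(115 - 186) + 40971 = -186*(-71) + 40971 = 13206 + 40971 = 54177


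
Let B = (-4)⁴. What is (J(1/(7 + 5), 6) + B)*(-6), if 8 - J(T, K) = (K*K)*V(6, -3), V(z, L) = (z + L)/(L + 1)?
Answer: -1908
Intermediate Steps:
B = 256
V(z, L) = (L + z)/(1 + L)
J(T, K) = 8 + 3*K²/2 (J(T, K) = 8 - K*K*(-3 + 6)/(1 - 3) = 8 - K²*3/(-2) = 8 - K²*(-½*3) = 8 - K²*(-3)/2 = 8 - (-3)*K²/2 = 8 + 3*K²/2)
(J(1/(7 + 5), 6) + B)*(-6) = ((8 + (3/2)*6²) + 256)*(-6) = ((8 + (3/2)*36) + 256)*(-6) = ((8 + 54) + 256)*(-6) = (62 + 256)*(-6) = 318*(-6) = -1908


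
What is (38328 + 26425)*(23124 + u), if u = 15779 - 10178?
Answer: 1860029925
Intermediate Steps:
u = 5601
(38328 + 26425)*(23124 + u) = (38328 + 26425)*(23124 + 5601) = 64753*28725 = 1860029925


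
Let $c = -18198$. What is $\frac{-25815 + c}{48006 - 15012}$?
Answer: $- \frac{14671}{10998} \approx -1.334$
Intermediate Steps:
$\frac{-25815 + c}{48006 - 15012} = \frac{-25815 - 18198}{48006 - 15012} = - \frac{44013}{32994} = \left(-44013\right) \frac{1}{32994} = - \frac{14671}{10998}$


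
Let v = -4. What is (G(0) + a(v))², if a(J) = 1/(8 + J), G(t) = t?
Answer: 1/16 ≈ 0.062500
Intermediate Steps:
(G(0) + a(v))² = (0 + 1/(8 - 4))² = (0 + 1/4)² = (0 + ¼)² = (¼)² = 1/16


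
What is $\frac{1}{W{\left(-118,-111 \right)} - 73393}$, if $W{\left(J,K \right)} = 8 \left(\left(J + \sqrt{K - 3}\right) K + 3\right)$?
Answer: $\frac{31415}{1076796241} + \frac{888 i \sqrt{114}}{1076796241} \approx 2.9174 \cdot 10^{-5} + 8.805 \cdot 10^{-6} i$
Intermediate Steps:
$W{\left(J,K \right)} = 24 + 8 K \left(J + \sqrt{-3 + K}\right)$ ($W{\left(J,K \right)} = 8 \left(\left(J + \sqrt{-3 + K}\right) K + 3\right) = 8 \left(K \left(J + \sqrt{-3 + K}\right) + 3\right) = 8 \left(3 + K \left(J + \sqrt{-3 + K}\right)\right) = 24 + 8 K \left(J + \sqrt{-3 + K}\right)$)
$\frac{1}{W{\left(-118,-111 \right)} - 73393} = \frac{1}{\left(24 + 8 \left(-118\right) \left(-111\right) + 8 \left(-111\right) \sqrt{-3 - 111}\right) - 73393} = \frac{1}{\left(24 + 104784 + 8 \left(-111\right) \sqrt{-114}\right) - 73393} = \frac{1}{\left(24 + 104784 + 8 \left(-111\right) i \sqrt{114}\right) - 73393} = \frac{1}{\left(24 + 104784 - 888 i \sqrt{114}\right) - 73393} = \frac{1}{\left(104808 - 888 i \sqrt{114}\right) - 73393} = \frac{1}{31415 - 888 i \sqrt{114}}$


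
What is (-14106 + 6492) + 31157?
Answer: 23543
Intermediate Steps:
(-14106 + 6492) + 31157 = -7614 + 31157 = 23543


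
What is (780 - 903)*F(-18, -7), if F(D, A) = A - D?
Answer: -1353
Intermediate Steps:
(780 - 903)*F(-18, -7) = (780 - 903)*(-7 - 1*(-18)) = -123*(-7 + 18) = -123*11 = -1353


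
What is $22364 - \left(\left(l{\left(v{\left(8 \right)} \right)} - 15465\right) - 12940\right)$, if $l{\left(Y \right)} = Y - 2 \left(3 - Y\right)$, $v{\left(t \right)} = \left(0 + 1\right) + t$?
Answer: $50748$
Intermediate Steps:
$v{\left(t \right)} = 1 + t$
$l{\left(Y \right)} = -6 + 3 Y$ ($l{\left(Y \right)} = Y + \left(-6 + 2 Y\right) = -6 + 3 Y$)
$22364 - \left(\left(l{\left(v{\left(8 \right)} \right)} - 15465\right) - 12940\right) = 22364 - \left(\left(\left(-6 + 3 \left(1 + 8\right)\right) - 15465\right) - 12940\right) = 22364 - \left(\left(\left(-6 + 3 \cdot 9\right) - 15465\right) - 12940\right) = 22364 - \left(\left(\left(-6 + 27\right) - 15465\right) - 12940\right) = 22364 - \left(\left(21 - 15465\right) - 12940\right) = 22364 - \left(-15444 - 12940\right) = 22364 - -28384 = 22364 + 28384 = 50748$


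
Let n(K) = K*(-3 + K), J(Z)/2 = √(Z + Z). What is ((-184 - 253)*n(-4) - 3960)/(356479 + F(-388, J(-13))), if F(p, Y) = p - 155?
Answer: -4049/88984 ≈ -0.045503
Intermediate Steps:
J(Z) = 2*√2*√Z (J(Z) = 2*√(Z + Z) = 2*√(2*Z) = 2*(√2*√Z) = 2*√2*√Z)
F(p, Y) = -155 + p
((-184 - 253)*n(-4) - 3960)/(356479 + F(-388, J(-13))) = ((-184 - 253)*(-4*(-3 - 4)) - 3960)/(356479 + (-155 - 388)) = (-(-1748)*(-7) - 3960)/(356479 - 543) = (-437*28 - 3960)/355936 = (-12236 - 3960)*(1/355936) = -16196*1/355936 = -4049/88984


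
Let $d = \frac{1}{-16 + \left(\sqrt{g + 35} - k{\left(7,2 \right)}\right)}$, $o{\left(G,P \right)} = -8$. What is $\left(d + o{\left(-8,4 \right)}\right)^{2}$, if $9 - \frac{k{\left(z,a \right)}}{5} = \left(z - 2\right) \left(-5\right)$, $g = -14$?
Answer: $\frac{25536829939}{398476875} + \frac{61508 \sqrt{21}}{132825625} \approx 64.088$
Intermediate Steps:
$k{\left(z,a \right)} = -5 + 25 z$ ($k{\left(z,a \right)} = 45 - 5 \left(z - 2\right) \left(-5\right) = 45 - 5 \left(-2 + z\right) \left(-5\right) = 45 - 5 \left(10 - 5 z\right) = 45 + \left(-50 + 25 z\right) = -5 + 25 z$)
$d = \frac{1}{-186 + \sqrt{21}}$ ($d = \frac{1}{-16 - \left(-5 + 175 - \sqrt{-14 + 35}\right)} = \frac{1}{-16 + \left(\sqrt{21} - \left(-5 + 175\right)\right)} = \frac{1}{-16 + \left(\sqrt{21} - 170\right)} = \frac{1}{-16 - \left(170 - \sqrt{21}\right)} = \frac{1}{-186 + \sqrt{21}} \approx -0.0055121$)
$\left(d + o{\left(-8,4 \right)}\right)^{2} = \left(\left(- \frac{62}{11525} - \frac{\sqrt{21}}{34575}\right) - 8\right)^{2} = \left(- \frac{92262}{11525} - \frac{\sqrt{21}}{34575}\right)^{2}$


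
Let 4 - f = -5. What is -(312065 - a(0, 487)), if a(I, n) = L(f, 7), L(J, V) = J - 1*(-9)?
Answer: -312047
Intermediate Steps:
f = 9 (f = 4 - 1*(-5) = 4 + 5 = 9)
L(J, V) = 9 + J (L(J, V) = J + 9 = 9 + J)
a(I, n) = 18 (a(I, n) = 9 + 9 = 18)
-(312065 - a(0, 487)) = -(312065 - 1*18) = -(312065 - 18) = -1*312047 = -312047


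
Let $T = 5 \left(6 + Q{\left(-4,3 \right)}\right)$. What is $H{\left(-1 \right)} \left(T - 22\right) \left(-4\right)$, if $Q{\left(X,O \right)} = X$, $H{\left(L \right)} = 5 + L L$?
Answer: $288$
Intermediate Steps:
$H{\left(L \right)} = 5 + L^{2}$
$T = 10$ ($T = 5 \left(6 - 4\right) = 5 \cdot 2 = 10$)
$H{\left(-1 \right)} \left(T - 22\right) \left(-4\right) = \left(5 + \left(-1\right)^{2}\right) \left(10 - 22\right) \left(-4\right) = \left(5 + 1\right) \left(-12\right) \left(-4\right) = 6 \left(-12\right) \left(-4\right) = \left(-72\right) \left(-4\right) = 288$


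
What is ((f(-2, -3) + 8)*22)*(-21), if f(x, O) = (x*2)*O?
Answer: -9240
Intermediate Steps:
f(x, O) = 2*O*x (f(x, O) = (2*x)*O = 2*O*x)
((f(-2, -3) + 8)*22)*(-21) = ((2*(-3)*(-2) + 8)*22)*(-21) = ((12 + 8)*22)*(-21) = (20*22)*(-21) = 440*(-21) = -9240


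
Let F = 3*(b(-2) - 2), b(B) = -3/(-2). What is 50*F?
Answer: -75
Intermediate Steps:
b(B) = 3/2 (b(B) = -3*(-1/2) = 3/2)
F = -3/2 (F = 3*(3/2 - 2) = 3*(-1/2) = -3/2 ≈ -1.5000)
50*F = 50*(-3/2) = -75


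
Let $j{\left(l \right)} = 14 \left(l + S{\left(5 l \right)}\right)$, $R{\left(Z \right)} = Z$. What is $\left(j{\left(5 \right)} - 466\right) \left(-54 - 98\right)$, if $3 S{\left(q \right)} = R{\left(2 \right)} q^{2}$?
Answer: $- \frac{2479424}{3} \approx -8.2648 \cdot 10^{5}$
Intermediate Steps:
$S{\left(q \right)} = \frac{2 q^{2}}{3}$
$j{\left(l \right)} = 14 l + \frac{700 l^{2}}{3}$ ($j{\left(l \right)} = 14 \left(l + \frac{2 \left(5 l\right)^{2}}{3}\right) = 14 \left(l + \frac{2 \cdot 25 l^{2}}{3}\right) = 14 \left(l + \frac{50 l^{2}}{3}\right) = 14 l + \frac{700 l^{2}}{3}$)
$\left(j{\left(5 \right)} - 466\right) \left(-54 - 98\right) = \left(\frac{14}{3} \cdot 5 \left(3 + 50 \cdot 5\right) - 466\right) \left(-54 - 98\right) = \left(\frac{14}{3} \cdot 5 \left(3 + 250\right) - 466\right) \left(-152\right) = \left(\frac{14}{3} \cdot 5 \cdot 253 - 466\right) \left(-152\right) = \left(\frac{17710}{3} - 466\right) \left(-152\right) = \frac{16312}{3} \left(-152\right) = - \frac{2479424}{3}$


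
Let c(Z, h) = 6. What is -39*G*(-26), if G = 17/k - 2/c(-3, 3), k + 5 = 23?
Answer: 1859/3 ≈ 619.67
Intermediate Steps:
k = 18 (k = -5 + 23 = 18)
G = 11/18 (G = 17/18 - 2/6 = 17*(1/18) - 2*⅙ = 17/18 - ⅓ = 11/18 ≈ 0.61111)
-39*G*(-26) = -39*11/18*(-26) = -143/6*(-26) = 1859/3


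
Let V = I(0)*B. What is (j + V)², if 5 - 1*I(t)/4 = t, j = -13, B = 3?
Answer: 2209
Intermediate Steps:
I(t) = 20 - 4*t
V = 60 (V = (20 - 4*0)*3 = (20 + 0)*3 = 20*3 = 60)
(j + V)² = (-13 + 60)² = 47² = 2209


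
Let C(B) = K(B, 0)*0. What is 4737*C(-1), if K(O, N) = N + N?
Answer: 0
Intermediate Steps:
K(O, N) = 2*N
C(B) = 0 (C(B) = (2*0)*0 = 0*0 = 0)
4737*C(-1) = 4737*0 = 0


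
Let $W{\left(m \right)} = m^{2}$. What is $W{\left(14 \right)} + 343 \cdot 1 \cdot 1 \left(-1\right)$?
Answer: $-147$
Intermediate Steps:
$W{\left(14 \right)} + 343 \cdot 1 \cdot 1 \left(-1\right) = 14^{2} + 343 \cdot 1 \cdot 1 \left(-1\right) = 196 + 343 \cdot 1 \left(-1\right) = 196 + 343 \left(-1\right) = 196 - 343 = -147$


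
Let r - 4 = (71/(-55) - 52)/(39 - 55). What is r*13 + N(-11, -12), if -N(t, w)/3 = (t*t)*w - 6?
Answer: 3932983/880 ≈ 4469.3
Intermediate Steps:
N(t, w) = 18 - 3*w*t² (N(t, w) = -3*((t*t)*w - 6) = -3*(t²*w - 6) = -3*(w*t² - 6) = -3*(-6 + w*t²) = 18 - 3*w*t²)
r = 6451/880 (r = 4 + (71/(-55) - 52)/(39 - 55) = 4 + (71*(-1/55) - 52)/(-16) = 4 + (-71/55 - 52)*(-1/16) = 4 - 2931/55*(-1/16) = 4 + 2931/880 = 6451/880 ≈ 7.3307)
r*13 + N(-11, -12) = (6451/880)*13 + (18 - 3*(-12)*(-11)²) = 83863/880 + (18 - 3*(-12)*121) = 83863/880 + (18 + 4356) = 83863/880 + 4374 = 3932983/880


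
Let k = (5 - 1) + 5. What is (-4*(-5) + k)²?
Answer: 841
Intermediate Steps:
k = 9 (k = 4 + 5 = 9)
(-4*(-5) + k)² = (-4*(-5) + 9)² = (20 + 9)² = 29² = 841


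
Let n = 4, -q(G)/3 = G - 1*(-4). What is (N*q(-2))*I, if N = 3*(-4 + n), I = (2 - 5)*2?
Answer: 0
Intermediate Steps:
q(G) = -12 - 3*G (q(G) = -3*(G - 1*(-4)) = -3*(G + 4) = -3*(4 + G) = -12 - 3*G)
I = -6 (I = -3*2 = -6)
N = 0 (N = 3*(-4 + 4) = 3*0 = 0)
(N*q(-2))*I = (0*(-12 - 3*(-2)))*(-6) = (0*(-12 + 6))*(-6) = (0*(-6))*(-6) = 0*(-6) = 0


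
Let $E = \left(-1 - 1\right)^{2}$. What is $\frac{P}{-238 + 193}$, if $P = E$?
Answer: $- \frac{4}{45} \approx -0.088889$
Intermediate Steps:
$E = 4$ ($E = \left(-2\right)^{2} = 4$)
$P = 4$
$\frac{P}{-238 + 193} = \frac{1}{-238 + 193} \cdot 4 = \frac{1}{-45} \cdot 4 = \left(- \frac{1}{45}\right) 4 = - \frac{4}{45}$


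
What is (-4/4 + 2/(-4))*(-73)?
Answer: 219/2 ≈ 109.50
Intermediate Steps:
(-4/4 + 2/(-4))*(-73) = (-4*¼ + 2*(-¼))*(-73) = (-1 - ½)*(-73) = -3/2*(-73) = 219/2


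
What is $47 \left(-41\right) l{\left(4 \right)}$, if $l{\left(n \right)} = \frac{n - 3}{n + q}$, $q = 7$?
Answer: $- \frac{1927}{11} \approx -175.18$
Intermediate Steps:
$l{\left(n \right)} = \frac{-3 + n}{7 + n}$ ($l{\left(n \right)} = \frac{n - 3}{n + 7} = \frac{-3 + n}{7 + n}$)
$47 \left(-41\right) l{\left(4 \right)} = 47 \left(-41\right) \frac{-3 + 4}{7 + 4} = - 1927 \cdot \frac{1}{11} \cdot 1 = \left(-1927\right) \frac{1}{11} = - \frac{1927}{11}$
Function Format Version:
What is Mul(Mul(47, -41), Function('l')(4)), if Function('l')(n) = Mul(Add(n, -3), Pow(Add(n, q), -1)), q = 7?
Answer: Rational(-1927, 11) ≈ -175.18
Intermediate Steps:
Function('l')(n) = Mul(Pow(Add(7, n), -1), Add(-3, n)) (Function('l')(n) = Mul(Add(n, -3), Pow(Add(n, 7), -1)) = Mul(Add(-3, n), Pow(Add(7, n), -1)) = Mul(Pow(Add(7, n), -1), Add(-3, n)))
Mul(Mul(47, -41), Function('l')(4)) = Mul(Mul(47, -41), Mul(Pow(Add(7, 4), -1), Add(-3, 4))) = Mul(-1927, Mul(Pow(11, -1), 1)) = Mul(-1927, Mul(Rational(1, 11), 1)) = Mul(-1927, Rational(1, 11)) = Rational(-1927, 11)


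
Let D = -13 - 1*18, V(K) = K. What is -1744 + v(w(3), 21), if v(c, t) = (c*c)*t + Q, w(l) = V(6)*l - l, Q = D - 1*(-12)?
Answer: 2962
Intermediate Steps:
D = -31 (D = -13 - 18 = -31)
Q = -19 (Q = -31 - 1*(-12) = -31 + 12 = -19)
w(l) = 5*l (w(l) = 6*l - l = 5*l)
v(c, t) = -19 + t*c² (v(c, t) = (c*c)*t - 19 = c²*t - 19 = t*c² - 19 = -19 + t*c²)
-1744 + v(w(3), 21) = -1744 + (-19 + 21*(5*3)²) = -1744 + (-19 + 21*15²) = -1744 + (-19 + 21*225) = -1744 + (-19 + 4725) = -1744 + 4706 = 2962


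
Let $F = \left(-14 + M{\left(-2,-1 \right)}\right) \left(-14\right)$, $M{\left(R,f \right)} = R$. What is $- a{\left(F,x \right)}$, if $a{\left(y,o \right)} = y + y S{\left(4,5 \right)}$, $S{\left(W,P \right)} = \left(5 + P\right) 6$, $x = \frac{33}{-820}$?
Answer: $-13664$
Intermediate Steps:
$x = - \frac{33}{820}$ ($x = 33 \left(- \frac{1}{820}\right) = - \frac{33}{820} \approx -0.040244$)
$S{\left(W,P \right)} = 30 + 6 P$
$F = 224$ ($F = \left(-14 - 2\right) \left(-14\right) = \left(-16\right) \left(-14\right) = 224$)
$a{\left(y,o \right)} = 61 y$ ($a{\left(y,o \right)} = y + y \left(30 + 6 \cdot 5\right) = y + y \left(30 + 30\right) = y + y 60 = y + 60 y = 61 y$)
$- a{\left(F,x \right)} = - 61 \cdot 224 = \left(-1\right) 13664 = -13664$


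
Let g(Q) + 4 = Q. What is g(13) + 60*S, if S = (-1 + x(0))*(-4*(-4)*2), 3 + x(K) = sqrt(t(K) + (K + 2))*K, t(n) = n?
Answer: -7671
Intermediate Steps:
g(Q) = -4 + Q
x(K) = -3 + K*sqrt(2 + 2*K) (x(K) = -3 + sqrt(K + (K + 2))*K = -3 + sqrt(K + (2 + K))*K = -3 + sqrt(2 + 2*K)*K = -3 + K*sqrt(2 + 2*K))
S = -128 (S = (-1 + (-3 + 0*sqrt(2 + 2*0)))*(-4*(-4)*2) = (-1 + (-3 + 0*sqrt(2 + 0)))*(16*2) = (-1 + (-3 + 0*sqrt(2)))*32 = (-1 + (-3 + 0))*32 = (-1 - 3)*32 = -4*32 = -128)
g(13) + 60*S = (-4 + 13) + 60*(-128) = 9 - 7680 = -7671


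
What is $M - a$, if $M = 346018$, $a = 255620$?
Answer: $90398$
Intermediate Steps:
$M - a = 346018 - 255620 = 90398$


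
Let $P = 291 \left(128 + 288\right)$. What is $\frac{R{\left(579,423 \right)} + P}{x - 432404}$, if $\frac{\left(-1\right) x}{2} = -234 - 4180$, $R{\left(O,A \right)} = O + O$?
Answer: $- \frac{20369}{70596} \approx -0.28853$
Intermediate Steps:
$R{\left(O,A \right)} = 2 O$
$x = 8828$ ($x = - 2 \left(-234 - 4180\right) = \left(-2\right) \left(-4414\right) = 8828$)
$P = 121056$ ($P = 291 \cdot 416 = 121056$)
$\frac{R{\left(579,423 \right)} + P}{x - 432404} = \frac{2 \cdot 579 + 121056}{8828 - 432404} = \frac{1158 + 121056}{-423576} = 122214 \left(- \frac{1}{423576}\right) = - \frac{20369}{70596}$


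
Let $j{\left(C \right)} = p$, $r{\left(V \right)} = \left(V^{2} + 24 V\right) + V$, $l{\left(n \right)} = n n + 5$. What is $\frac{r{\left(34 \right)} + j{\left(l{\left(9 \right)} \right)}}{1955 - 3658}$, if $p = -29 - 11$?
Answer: $- \frac{1966}{1703} \approx -1.1544$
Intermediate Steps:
$l{\left(n \right)} = 5 + n^{2}$ ($l{\left(n \right)} = n^{2} + 5 = 5 + n^{2}$)
$r{\left(V \right)} = V^{2} + 25 V$
$p = -40$ ($p = -29 - 11 = -40$)
$j{\left(C \right)} = -40$
$\frac{r{\left(34 \right)} + j{\left(l{\left(9 \right)} \right)}}{1955 - 3658} = \frac{34 \left(25 + 34\right) - 40}{1955 - 3658} = \frac{34 \cdot 59 - 40}{-1703} = \left(2006 - 40\right) \left(- \frac{1}{1703}\right) = 1966 \left(- \frac{1}{1703}\right) = - \frac{1966}{1703}$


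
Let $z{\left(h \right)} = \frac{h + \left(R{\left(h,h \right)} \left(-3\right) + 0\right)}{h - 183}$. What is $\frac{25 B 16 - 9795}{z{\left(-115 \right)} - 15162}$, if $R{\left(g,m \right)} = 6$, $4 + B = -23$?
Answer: $\frac{6137310}{4518143} \approx 1.3584$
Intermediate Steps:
$B = -27$ ($B = -4 - 23 = -27$)
$z{\left(h \right)} = \frac{-18 + h}{-183 + h}$ ($z{\left(h \right)} = \frac{h + \left(6 \left(-3\right) + 0\right)}{h - 183} = \frac{h + \left(-18 + 0\right)}{-183 + h} = \frac{h - 18}{-183 + h} = \frac{-18 + h}{-183 + h}$)
$\frac{25 B 16 - 9795}{z{\left(-115 \right)} - 15162} = \frac{25 \left(-27\right) 16 - 9795}{\frac{-18 - 115}{-183 - 115} - 15162} = \frac{\left(-675\right) 16 - 9795}{\frac{1}{-298} \left(-133\right) - 15162} = \frac{-10800 - 9795}{\left(- \frac{1}{298}\right) \left(-133\right) - 15162} = - \frac{20595}{\frac{133}{298} - 15162} = - \frac{20595}{- \frac{4518143}{298}} = \left(-20595\right) \left(- \frac{298}{4518143}\right) = \frac{6137310}{4518143}$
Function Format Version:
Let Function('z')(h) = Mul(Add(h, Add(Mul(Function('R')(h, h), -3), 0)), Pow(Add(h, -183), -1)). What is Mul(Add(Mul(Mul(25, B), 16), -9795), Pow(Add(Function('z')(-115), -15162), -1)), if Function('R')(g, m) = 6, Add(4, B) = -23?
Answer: Rational(6137310, 4518143) ≈ 1.3584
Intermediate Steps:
B = -27 (B = Add(-4, -23) = -27)
Function('z')(h) = Mul(Pow(Add(-183, h), -1), Add(-18, h)) (Function('z')(h) = Mul(Add(h, Add(Mul(6, -3), 0)), Pow(Add(h, -183), -1)) = Mul(Add(h, Add(-18, 0)), Pow(Add(-183, h), -1)) = Mul(Add(h, -18), Pow(Add(-183, h), -1)) = Mul(Add(-18, h), Pow(Add(-183, h), -1)) = Mul(Pow(Add(-183, h), -1), Add(-18, h)))
Mul(Add(Mul(Mul(25, B), 16), -9795), Pow(Add(Function('z')(-115), -15162), -1)) = Mul(Add(Mul(Mul(25, -27), 16), -9795), Pow(Add(Mul(Pow(Add(-183, -115), -1), Add(-18, -115)), -15162), -1)) = Mul(Add(Mul(-675, 16), -9795), Pow(Add(Mul(Pow(-298, -1), -133), -15162), -1)) = Mul(Add(-10800, -9795), Pow(Add(Mul(Rational(-1, 298), -133), -15162), -1)) = Mul(-20595, Pow(Add(Rational(133, 298), -15162), -1)) = Mul(-20595, Pow(Rational(-4518143, 298), -1)) = Mul(-20595, Rational(-298, 4518143)) = Rational(6137310, 4518143)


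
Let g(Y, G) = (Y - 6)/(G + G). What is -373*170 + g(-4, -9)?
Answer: -570685/9 ≈ -63409.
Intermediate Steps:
g(Y, G) = (-6 + Y)/(2*G) (g(Y, G) = (-6 + Y)/((2*G)) = (-6 + Y)*(1/(2*G)) = (-6 + Y)/(2*G))
-373*170 + g(-4, -9) = -373*170 + (½)*(-6 - 4)/(-9) = -63410 + (½)*(-⅑)*(-10) = -63410 + 5/9 = -570685/9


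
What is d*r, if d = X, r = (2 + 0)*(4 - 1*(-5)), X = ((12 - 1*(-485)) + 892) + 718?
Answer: 37926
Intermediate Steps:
X = 2107 (X = ((12 + 485) + 892) + 718 = (497 + 892) + 718 = 1389 + 718 = 2107)
r = 18 (r = 2*(4 + 5) = 2*9 = 18)
d = 2107
d*r = 2107*18 = 37926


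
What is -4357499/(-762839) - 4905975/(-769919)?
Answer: 7097390335606/587324240041 ≈ 12.084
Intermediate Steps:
-4357499/(-762839) - 4905975/(-769919) = -4357499*(-1/762839) - 4905975*(-1/769919) = 4357499/762839 + 4905975/769919 = 7097390335606/587324240041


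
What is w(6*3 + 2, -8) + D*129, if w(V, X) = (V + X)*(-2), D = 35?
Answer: 4491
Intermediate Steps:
w(V, X) = -2*V - 2*X
w(6*3 + 2, -8) + D*129 = (-2*(6*3 + 2) - 2*(-8)) + 35*129 = (-2*(18 + 2) + 16) + 4515 = (-2*20 + 16) + 4515 = (-40 + 16) + 4515 = -24 + 4515 = 4491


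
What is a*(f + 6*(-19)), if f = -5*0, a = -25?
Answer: 2850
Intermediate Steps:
f = 0
a*(f + 6*(-19)) = -25*(0 + 6*(-19)) = -25*(0 - 114) = -25*(-114) = 2850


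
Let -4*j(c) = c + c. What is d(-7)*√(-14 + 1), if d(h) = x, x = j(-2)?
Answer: I*√13 ≈ 3.6056*I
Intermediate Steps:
j(c) = -c/2 (j(c) = -(c + c)/4 = -c/2)
x = 1 (x = -½*(-2) = 1)
d(h) = 1
d(-7)*√(-14 + 1) = 1*√(-14 + 1) = 1*√(-13) = 1*(I*√13) = I*√13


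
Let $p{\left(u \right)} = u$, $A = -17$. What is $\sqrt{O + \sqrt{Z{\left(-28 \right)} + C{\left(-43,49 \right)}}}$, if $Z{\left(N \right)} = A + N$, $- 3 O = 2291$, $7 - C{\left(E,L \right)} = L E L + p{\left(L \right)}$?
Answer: $\frac{\sqrt{-6873 + 18 \sqrt{25789}}}{3} \approx 21.035 i$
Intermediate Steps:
$C{\left(E,L \right)} = 7 - L - E L^{2}$ ($C{\left(E,L \right)} = 7 - \left(L E L + L\right) = 7 - \left(E L L + L\right) = 7 - \left(E L^{2} + L\right) = 7 - \left(L + E L^{2}\right) = 7 - L - E L^{2}$)
$O = - \frac{2291}{3}$ ($O = \left(- \frac{1}{3}\right) 2291 = - \frac{2291}{3} \approx -763.67$)
$Z{\left(N \right)} = -17 + N$
$\sqrt{O + \sqrt{Z{\left(-28 \right)} + C{\left(-43,49 \right)}}} = \sqrt{- \frac{2291}{3} + \sqrt{\left(-17 - 28\right) - \left(42 - 103243\right)}} = \sqrt{- \frac{2291}{3} + \sqrt{-45 - \left(42 - 103243\right)}} = \sqrt{- \frac{2291}{3} + \sqrt{-45 + \left(7 - 49 + 103243\right)}} = \sqrt{- \frac{2291}{3} + \sqrt{-45 + 103201}} = \sqrt{- \frac{2291}{3} + \sqrt{103156}} = \sqrt{- \frac{2291}{3} + 2 \sqrt{25789}}$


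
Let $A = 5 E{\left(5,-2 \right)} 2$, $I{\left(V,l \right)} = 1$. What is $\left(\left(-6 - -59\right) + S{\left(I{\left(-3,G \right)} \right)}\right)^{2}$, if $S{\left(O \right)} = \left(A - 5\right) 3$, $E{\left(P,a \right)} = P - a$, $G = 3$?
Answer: $61504$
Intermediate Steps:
$A = 70$ ($A = 5 \left(5 - -2\right) 2 = 5 \left(5 + 2\right) 2 = 5 \cdot 7 \cdot 2 = 35 \cdot 2 = 70$)
$S{\left(O \right)} = 195$ ($S{\left(O \right)} = \left(70 - 5\right) 3 = 65 \cdot 3 = 195$)
$\left(\left(-6 - -59\right) + S{\left(I{\left(-3,G \right)} \right)}\right)^{2} = \left(\left(-6 - -59\right) + 195\right)^{2} = \left(\left(-6 + 59\right) + 195\right)^{2} = \left(53 + 195\right)^{2} = 248^{2} = 61504$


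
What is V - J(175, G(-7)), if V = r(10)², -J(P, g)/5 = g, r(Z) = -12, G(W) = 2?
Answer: 154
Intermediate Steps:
J(P, g) = -5*g
V = 144 (V = (-12)² = 144)
V - J(175, G(-7)) = 144 - (-5)*2 = 144 - 1*(-10) = 144 + 10 = 154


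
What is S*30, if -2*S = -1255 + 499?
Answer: 11340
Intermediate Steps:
S = 378 (S = -(-1255 + 499)/2 = -½*(-756) = 378)
S*30 = 378*30 = 11340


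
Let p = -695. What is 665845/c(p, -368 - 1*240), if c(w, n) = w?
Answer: -133169/139 ≈ -958.05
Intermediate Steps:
665845/c(p, -368 - 1*240) = 665845/(-695) = 665845*(-1/695) = -133169/139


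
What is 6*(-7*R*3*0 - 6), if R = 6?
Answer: -36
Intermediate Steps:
6*(-7*R*3*0 - 6) = 6*(-7*6*3*0 - 6) = 6*(-126*0 - 6) = 6*(-7*0 - 6) = 6*(0 - 6) = 6*(-6) = -36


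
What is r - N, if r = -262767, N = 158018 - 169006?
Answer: -251779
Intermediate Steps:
N = -10988
r - N = -262767 - 1*(-10988) = -262767 + 10988 = -251779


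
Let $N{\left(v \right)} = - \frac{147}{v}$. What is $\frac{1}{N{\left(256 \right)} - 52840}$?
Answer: $- \frac{256}{13527187} \approx -1.8925 \cdot 10^{-5}$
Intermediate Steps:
$\frac{1}{N{\left(256 \right)} - 52840} = \frac{1}{- \frac{147}{256} - 52840} = \frac{1}{- \frac{13527187}{256}} = - \frac{256}{13527187}$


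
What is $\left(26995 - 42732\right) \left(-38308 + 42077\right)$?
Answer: $-59312753$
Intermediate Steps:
$\left(26995 - 42732\right) \left(-38308 + 42077\right) = \left(-15737\right) 3769 = -59312753$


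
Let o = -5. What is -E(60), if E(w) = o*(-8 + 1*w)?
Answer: 260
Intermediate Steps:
E(w) = 40 - 5*w (E(w) = -5*(-8 + 1*w) = -5*(-8 + w) = 40 - 5*w)
-E(60) = -(40 - 5*60) = -(40 - 300) = -1*(-260) = 260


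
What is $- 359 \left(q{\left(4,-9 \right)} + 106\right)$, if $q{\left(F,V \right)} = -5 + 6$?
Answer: $-38413$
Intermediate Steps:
$q{\left(F,V \right)} = 1$
$- 359 \left(q{\left(4,-9 \right)} + 106\right) = - 359 \left(1 + 106\right) = \left(-359\right) 107 = -38413$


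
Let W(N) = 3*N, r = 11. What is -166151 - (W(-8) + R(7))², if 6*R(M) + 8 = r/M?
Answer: -32688797/196 ≈ -1.6678e+5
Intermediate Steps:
R(M) = -4/3 + 11/(6*M) (R(M) = -4/3 + (11/M)/6 = -4/3 + 11/(6*M))
-166151 - (W(-8) + R(7))² = -166151 - (3*(-8) + (⅙)*(11 - 8*7)/7)² = -166151 - (-24 + (⅙)*(⅐)*(11 - 56))² = -166151 - (-24 + (⅙)*(⅐)*(-45))² = -166151 - (-24 - 15/14)² = -166151 - (-351/14)² = -166151 - 1*123201/196 = -166151 - 123201/196 = -32688797/196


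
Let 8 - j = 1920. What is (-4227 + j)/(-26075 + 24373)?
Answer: 6139/1702 ≈ 3.6069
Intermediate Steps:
j = -1912 (j = 8 - 1*1920 = 8 - 1920 = -1912)
(-4227 + j)/(-26075 + 24373) = (-4227 - 1912)/(-26075 + 24373) = -6139/(-1702) = -6139*(-1/1702) = 6139/1702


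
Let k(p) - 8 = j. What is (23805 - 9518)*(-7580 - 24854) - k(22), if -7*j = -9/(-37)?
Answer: -120016602585/259 ≈ -4.6338e+8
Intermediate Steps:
j = -9/259 (j = -(-9)/(7*(-37)) = -(-9)*(-1)/(7*37) = -1/7*9/37 = -9/259 ≈ -0.034749)
k(p) = 2063/259 (k(p) = 8 - 9/259 = 2063/259)
(23805 - 9518)*(-7580 - 24854) - k(22) = (23805 - 9518)*(-7580 - 24854) - 1*2063/259 = 14287*(-32434) - 2063/259 = -463384558 - 2063/259 = -120016602585/259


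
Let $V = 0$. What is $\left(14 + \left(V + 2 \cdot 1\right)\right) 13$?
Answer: $208$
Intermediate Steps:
$\left(14 + \left(V + 2 \cdot 1\right)\right) 13 = \left(14 + \left(0 + 2 \cdot 1\right)\right) 13 = \left(14 + \left(0 + 2\right)\right) 13 = \left(14 + 2\right) 13 = 16 \cdot 13 = 208$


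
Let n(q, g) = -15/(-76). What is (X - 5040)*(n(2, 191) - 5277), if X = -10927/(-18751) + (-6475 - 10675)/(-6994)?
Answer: 134065339076214/5044019 ≈ 2.6579e+7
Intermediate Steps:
n(q, g) = 15/76 (n(q, g) = -15*(-1/76) = 15/76)
X = 199001544/65572247 (X = -10927*(-1/18751) - 17150*(-1/6994) = 10927/18751 + 8575/3497 = 199001544/65572247 ≈ 3.0348)
(X - 5040)*(n(2, 191) - 5277) = (199001544/65572247 - 5040)*(15/76 - 5277) = -330285123336/65572247*(-401037/76) = 134065339076214/5044019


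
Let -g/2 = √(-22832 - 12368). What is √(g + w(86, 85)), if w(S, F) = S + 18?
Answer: 2*√(26 - 20*I*√22) ≈ 15.706 - 11.945*I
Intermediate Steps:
w(S, F) = 18 + S
g = -80*I*√22 (g = -2*√(-22832 - 12368) = -80*I*√22 ≈ -375.23*I)
√(g + w(86, 85)) = √(-80*I*√22 + (18 + 86)) = √(-80*I*√22 + 104) = √(104 - 80*I*√22)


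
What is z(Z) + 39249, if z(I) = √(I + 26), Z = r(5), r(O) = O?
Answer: 39249 + √31 ≈ 39255.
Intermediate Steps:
Z = 5
z(I) = √(26 + I)
z(Z) + 39249 = √(26 + 5) + 39249 = √31 + 39249 = 39249 + √31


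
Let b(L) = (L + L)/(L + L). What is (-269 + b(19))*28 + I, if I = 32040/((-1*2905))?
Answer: -4366232/581 ≈ -7515.0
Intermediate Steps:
b(L) = 1 (b(L) = (2*L)/((2*L)) = (2*L)*(1/(2*L)) = 1)
I = -6408/581 (I = 32040/(-2905) = 32040*(-1/2905) = -6408/581 ≈ -11.029)
(-269 + b(19))*28 + I = (-269 + 1)*28 - 6408/581 = -268*28 - 6408/581 = -7504 - 6408/581 = -4366232/581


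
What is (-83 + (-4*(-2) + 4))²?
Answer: 5041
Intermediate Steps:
(-83 + (-4*(-2) + 4))² = (-83 + (8 + 4))² = (-83 + 12)² = (-71)² = 5041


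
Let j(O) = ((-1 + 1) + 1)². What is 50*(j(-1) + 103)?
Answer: 5200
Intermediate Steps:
j(O) = 1 (j(O) = (0 + 1)² = 1² = 1)
50*(j(-1) + 103) = 50*(1 + 103) = 50*104 = 5200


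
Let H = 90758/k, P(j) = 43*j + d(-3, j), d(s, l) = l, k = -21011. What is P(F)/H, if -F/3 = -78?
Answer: -108164628/45379 ≈ -2383.6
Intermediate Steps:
F = 234 (F = -3*(-78) = 234)
P(j) = 44*j (P(j) = 43*j + j = 44*j)
H = -90758/21011 (H = 90758/(-21011) = 90758*(-1/21011) = -90758/21011 ≈ -4.3195)
P(F)/H = (44*234)/(-90758/21011) = 10296*(-21011/90758) = -108164628/45379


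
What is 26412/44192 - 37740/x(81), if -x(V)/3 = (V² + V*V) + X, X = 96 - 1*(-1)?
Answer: 226268897/146043512 ≈ 1.5493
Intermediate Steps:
X = 97 (X = 96 + 1 = 97)
x(V) = -291 - 6*V² (x(V) = -3*((V² + V*V) + 97) = -3*((V² + V²) + 97) = -3*(2*V² + 97) = -3*(97 + 2*V²) = -291 - 6*V²)
26412/44192 - 37740/x(81) = 26412/44192 - 37740/(-291 - 6*81²) = 26412*(1/44192) - 37740/(-291 - 6*6561) = 6603/11048 - 37740/(-291 - 39366) = 6603/11048 - 37740/(-39657) = 6603/11048 - 37740*(-1/39657) = 6603/11048 + 12580/13219 = 226268897/146043512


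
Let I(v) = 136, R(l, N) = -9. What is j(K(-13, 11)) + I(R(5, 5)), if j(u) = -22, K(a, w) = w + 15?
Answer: 114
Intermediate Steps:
K(a, w) = 15 + w
j(K(-13, 11)) + I(R(5, 5)) = -22 + 136 = 114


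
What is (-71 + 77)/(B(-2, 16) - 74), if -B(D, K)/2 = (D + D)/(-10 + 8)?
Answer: -1/13 ≈ -0.076923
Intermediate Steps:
B(D, K) = 2*D (B(D, K) = -2*(D + D)/(-10 + 8) = -2*2*D/(-2) = -2*2*D*(-1)/2 = -(-2)*D = 2*D)
(-71 + 77)/(B(-2, 16) - 74) = (-71 + 77)/(2*(-2) - 74) = 6/(-4 - 74) = 6/(-78) = 6*(-1/78) = -1/13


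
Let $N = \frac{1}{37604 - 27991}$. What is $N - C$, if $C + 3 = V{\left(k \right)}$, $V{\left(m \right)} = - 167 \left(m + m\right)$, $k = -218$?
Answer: $- \frac{699912916}{9613} \approx -72809.0$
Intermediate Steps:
$V{\left(m \right)} = - 334 m$ ($V{\left(m \right)} = - 167 \cdot 2 m = - 334 m$)
$C = 72809$ ($C = -3 - -72812 = -3 + 72812 = 72809$)
$N = \frac{1}{9613} \approx 0.00010403$
$N - C = \frac{1}{9613} - 72809 = - \frac{699912916}{9613}$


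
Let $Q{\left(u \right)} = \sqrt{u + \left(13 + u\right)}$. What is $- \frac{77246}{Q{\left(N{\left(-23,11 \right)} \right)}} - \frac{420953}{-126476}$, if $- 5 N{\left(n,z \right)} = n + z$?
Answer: $\frac{420953}{126476} - \frac{77246 \sqrt{445}}{89} \approx -18306.0$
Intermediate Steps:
$N{\left(n,z \right)} = - \frac{n}{5} - \frac{z}{5}$ ($N{\left(n,z \right)} = - \frac{n + z}{5} = - \frac{n}{5} - \frac{z}{5}$)
$Q{\left(u \right)} = \sqrt{13 + 2 u}$
$- \frac{77246}{Q{\left(N{\left(-23,11 \right)} \right)}} - \frac{420953}{-126476} = - \frac{77246}{\sqrt{13 + 2 \left(\left(- \frac{1}{5}\right) \left(-23\right) - \frac{11}{5}\right)}} - \frac{420953}{-126476} = - \frac{77246}{\sqrt{13 + 2 \left(\frac{23}{5} - \frac{11}{5}\right)}} - - \frac{420953}{126476} = - \frac{77246}{\sqrt{13 + 2 \cdot \frac{12}{5}}} + \frac{420953}{126476} = - \frac{77246}{\sqrt{13 + \frac{24}{5}}} + \frac{420953}{126476} = - \frac{77246}{\sqrt{\frac{89}{5}}} + \frac{420953}{126476} = - \frac{77246}{\frac{1}{5} \sqrt{445}} + \frac{420953}{126476} = - 77246 \frac{\sqrt{445}}{89} + \frac{420953}{126476} = - \frac{77246 \sqrt{445}}{89} + \frac{420953}{126476} = \frac{420953}{126476} - \frac{77246 \sqrt{445}}{89}$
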